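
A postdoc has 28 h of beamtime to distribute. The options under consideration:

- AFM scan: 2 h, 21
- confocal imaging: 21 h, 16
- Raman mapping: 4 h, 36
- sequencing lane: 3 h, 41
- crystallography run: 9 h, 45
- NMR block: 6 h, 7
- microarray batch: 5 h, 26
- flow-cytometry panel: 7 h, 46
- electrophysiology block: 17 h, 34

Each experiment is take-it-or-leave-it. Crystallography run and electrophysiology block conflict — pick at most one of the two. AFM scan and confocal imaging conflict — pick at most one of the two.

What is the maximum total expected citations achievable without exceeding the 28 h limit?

194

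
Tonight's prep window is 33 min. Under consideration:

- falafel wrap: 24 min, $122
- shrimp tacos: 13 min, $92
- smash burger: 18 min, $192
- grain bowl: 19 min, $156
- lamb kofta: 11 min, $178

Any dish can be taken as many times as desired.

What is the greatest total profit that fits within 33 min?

534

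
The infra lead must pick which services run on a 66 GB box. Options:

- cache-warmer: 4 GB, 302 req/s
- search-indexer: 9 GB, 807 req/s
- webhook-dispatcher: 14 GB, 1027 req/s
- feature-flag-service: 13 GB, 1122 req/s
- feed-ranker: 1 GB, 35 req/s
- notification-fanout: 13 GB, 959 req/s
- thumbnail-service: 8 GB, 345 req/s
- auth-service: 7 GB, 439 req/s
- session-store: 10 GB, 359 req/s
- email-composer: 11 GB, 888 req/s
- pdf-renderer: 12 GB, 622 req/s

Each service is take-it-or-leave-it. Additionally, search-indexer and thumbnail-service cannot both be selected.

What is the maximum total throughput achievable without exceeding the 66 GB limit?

Density check — search-indexer 89.67, feature-flag-service 86.31, email-composer 80.73, cache-warmer 75.50 are the best per GB.
Best packing: cache-warmer + search-indexer + webhook-dispatcher + feature-flag-service + feed-ranker + notification-fanout + email-composer — 65 GB, 5140 total.
Runner-up cache-warmer + search-indexer + webhook-dispatcher + feature-flag-service + notification-fanout + email-composer tops out at 5105.

5140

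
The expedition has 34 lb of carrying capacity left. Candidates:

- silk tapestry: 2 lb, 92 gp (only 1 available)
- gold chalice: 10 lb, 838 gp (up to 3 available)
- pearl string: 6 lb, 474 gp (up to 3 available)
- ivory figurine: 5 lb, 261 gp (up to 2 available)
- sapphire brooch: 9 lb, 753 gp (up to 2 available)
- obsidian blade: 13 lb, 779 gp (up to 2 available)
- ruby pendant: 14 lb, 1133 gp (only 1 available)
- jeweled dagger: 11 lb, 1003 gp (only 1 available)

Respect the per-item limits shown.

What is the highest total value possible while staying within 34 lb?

2889

Density check — jeweled dagger 91.18, gold chalice 83.80, sapphire brooch 83.67 are the best per lb.
The ratio heuristic lands on silk tapestry + 2×gold chalice + jeweled dagger (2771) but leaves 1 lb idle.
Replace silk tapestry and 2×gold chalice with sapphire brooch + ruby pendant: the trade gains 118 net, giving 2889 at 34 lb.
Nothing else within 34 lb beats 2889.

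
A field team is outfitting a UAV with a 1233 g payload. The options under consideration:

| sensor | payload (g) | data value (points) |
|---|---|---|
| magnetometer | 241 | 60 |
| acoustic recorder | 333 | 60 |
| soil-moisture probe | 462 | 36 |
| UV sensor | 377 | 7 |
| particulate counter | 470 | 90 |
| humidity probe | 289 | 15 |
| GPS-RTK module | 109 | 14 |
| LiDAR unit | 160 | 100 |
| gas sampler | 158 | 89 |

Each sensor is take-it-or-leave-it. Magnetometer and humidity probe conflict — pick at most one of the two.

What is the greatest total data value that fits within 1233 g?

353

Magnetometer + particulate counter + GPS-RTK module + LiDAR unit + gas sampler uses 1138 of the 1233 g and totals 353.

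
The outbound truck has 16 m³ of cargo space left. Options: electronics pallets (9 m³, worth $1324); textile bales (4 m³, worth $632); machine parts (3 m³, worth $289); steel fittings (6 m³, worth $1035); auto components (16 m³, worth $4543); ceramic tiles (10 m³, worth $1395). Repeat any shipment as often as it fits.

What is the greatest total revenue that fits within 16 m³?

Ranking by ratio (revenue/m³): auto components 283.94, steel fittings 172.50, textile bales 158.00, electronics pallets 147.11.
Best packing: auto components — 16 m³, 4543 total.

4543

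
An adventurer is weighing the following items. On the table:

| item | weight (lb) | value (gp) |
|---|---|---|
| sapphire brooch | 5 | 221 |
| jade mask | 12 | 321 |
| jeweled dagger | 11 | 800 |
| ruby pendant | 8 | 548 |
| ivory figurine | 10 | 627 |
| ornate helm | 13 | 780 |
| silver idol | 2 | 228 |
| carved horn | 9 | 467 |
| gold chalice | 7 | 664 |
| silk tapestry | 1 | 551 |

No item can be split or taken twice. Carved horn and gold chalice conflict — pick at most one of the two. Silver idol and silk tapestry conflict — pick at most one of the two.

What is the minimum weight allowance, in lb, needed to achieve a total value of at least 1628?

16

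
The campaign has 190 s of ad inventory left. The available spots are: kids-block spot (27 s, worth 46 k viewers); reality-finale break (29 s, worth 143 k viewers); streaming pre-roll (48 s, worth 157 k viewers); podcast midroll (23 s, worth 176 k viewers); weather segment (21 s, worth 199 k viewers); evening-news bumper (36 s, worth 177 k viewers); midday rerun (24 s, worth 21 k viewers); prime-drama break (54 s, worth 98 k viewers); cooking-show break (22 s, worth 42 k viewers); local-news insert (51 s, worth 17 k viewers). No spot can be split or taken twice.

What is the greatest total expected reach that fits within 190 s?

898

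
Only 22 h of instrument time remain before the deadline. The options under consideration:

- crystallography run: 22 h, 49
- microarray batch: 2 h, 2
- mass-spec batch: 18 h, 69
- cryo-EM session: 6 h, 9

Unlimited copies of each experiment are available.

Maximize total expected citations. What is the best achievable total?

73

Best packing: 2×microarray batch + mass-spec batch — 22 h, 73 total.
Every other selection either busts 22 h or fails to beat 73.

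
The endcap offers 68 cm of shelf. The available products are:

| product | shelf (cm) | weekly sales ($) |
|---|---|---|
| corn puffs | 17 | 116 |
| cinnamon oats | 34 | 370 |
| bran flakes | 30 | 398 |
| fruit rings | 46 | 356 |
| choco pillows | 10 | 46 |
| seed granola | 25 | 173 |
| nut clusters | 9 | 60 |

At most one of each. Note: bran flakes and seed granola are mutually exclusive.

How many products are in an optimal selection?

Best achievable weekly sales is 768.
One optimal bundle: cinnamon oats + bran flakes (64 cm).
Any selection reaching 768 contains exactly 2 products.

2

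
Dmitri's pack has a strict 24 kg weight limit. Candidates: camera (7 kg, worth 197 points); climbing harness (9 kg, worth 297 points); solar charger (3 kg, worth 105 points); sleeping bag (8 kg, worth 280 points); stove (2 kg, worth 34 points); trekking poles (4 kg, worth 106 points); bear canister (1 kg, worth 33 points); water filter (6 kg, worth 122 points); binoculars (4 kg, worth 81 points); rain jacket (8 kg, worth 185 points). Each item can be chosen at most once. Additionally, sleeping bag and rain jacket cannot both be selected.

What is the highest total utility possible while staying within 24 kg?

788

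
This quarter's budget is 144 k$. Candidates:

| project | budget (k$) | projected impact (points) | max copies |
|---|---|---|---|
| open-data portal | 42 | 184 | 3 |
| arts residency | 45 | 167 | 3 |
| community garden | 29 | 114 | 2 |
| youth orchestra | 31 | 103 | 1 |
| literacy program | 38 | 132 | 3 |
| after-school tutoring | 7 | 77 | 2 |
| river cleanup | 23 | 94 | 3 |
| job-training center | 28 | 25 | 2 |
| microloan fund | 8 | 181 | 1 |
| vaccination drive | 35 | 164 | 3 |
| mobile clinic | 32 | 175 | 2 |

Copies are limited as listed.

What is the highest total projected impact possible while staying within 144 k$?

943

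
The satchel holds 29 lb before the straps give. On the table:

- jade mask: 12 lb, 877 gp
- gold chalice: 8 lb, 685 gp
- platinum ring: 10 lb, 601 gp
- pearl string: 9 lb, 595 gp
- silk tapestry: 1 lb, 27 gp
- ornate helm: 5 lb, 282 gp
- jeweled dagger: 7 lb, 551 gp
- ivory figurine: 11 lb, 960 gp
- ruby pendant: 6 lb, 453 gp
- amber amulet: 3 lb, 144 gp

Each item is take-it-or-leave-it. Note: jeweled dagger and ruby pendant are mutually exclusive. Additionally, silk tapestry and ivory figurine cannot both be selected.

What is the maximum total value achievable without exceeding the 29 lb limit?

2340

Gold chalice + jeweled dagger + ivory figurine + amber amulet uses 29 of the 29 lb and totals 2340.
Next best is jade mask + ivory figurine + ruby pendant at 2290 (29 lb) — short by 50.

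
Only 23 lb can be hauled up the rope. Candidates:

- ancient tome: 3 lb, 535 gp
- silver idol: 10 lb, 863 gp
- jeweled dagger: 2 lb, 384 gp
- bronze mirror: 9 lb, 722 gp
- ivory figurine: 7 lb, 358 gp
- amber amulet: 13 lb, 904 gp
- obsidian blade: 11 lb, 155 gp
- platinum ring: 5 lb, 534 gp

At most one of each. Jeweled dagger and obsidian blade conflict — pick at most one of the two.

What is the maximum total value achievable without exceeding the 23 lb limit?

Greedy by ratio would take ancient tome + silver idol + jeweled dagger + platinum ring: 20 lb used, total 2316.
The 10 lb tied up in silver idol is better spent on amber amulet — total rises to 2357 (23 lb).

2357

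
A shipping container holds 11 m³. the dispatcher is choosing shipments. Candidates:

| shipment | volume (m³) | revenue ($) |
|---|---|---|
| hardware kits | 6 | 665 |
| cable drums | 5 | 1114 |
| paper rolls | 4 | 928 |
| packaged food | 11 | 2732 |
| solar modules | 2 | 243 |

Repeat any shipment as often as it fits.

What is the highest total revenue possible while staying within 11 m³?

By revenue per m³: packaged food 248.36, paper rolls 232.00, cable drums 222.80 lead.
Packaged food uses 11 of the 11 m³ and totals 2732.

2732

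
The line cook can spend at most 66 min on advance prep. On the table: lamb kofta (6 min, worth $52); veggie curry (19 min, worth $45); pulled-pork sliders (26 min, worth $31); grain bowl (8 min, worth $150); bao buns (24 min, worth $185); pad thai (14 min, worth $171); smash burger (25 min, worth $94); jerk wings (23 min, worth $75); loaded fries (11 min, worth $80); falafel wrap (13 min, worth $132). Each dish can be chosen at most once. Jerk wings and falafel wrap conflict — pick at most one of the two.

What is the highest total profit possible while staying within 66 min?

690

Best packing: lamb kofta + grain bowl + bao buns + pad thai + falafel wrap — 65 min, 690 total.
The spare 1 min is too small for any remaining dish, and no feasible exchange beats 690.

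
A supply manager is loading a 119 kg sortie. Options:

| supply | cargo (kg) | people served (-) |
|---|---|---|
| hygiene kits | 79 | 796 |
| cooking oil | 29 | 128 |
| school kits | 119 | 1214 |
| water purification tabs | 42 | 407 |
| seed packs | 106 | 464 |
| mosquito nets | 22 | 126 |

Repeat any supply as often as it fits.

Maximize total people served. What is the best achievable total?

1214

School kits uses 119 of the 119 kg and totals 1214.
Nothing else within 119 kg beats 1214.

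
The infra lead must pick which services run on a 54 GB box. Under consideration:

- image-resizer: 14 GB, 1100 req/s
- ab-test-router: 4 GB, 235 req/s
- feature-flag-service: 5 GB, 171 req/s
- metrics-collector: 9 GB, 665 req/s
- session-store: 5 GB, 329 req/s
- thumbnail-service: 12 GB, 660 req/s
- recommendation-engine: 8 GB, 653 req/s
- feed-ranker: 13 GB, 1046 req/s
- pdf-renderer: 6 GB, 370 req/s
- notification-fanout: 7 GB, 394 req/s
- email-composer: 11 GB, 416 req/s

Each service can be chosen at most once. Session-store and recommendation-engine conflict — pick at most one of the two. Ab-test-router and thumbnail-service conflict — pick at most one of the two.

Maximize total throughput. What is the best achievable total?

By throughput per GB: recommendation-engine 81.62, feed-ranker 80.46, image-resizer 78.57 lead.
Taking image-resizer + ab-test-router + metrics-collector + recommendation-engine + feed-ranker + pdf-renderer: 54 GB used, 4069 in throughput.
Next best is image-resizer + metrics-collector + session-store + feed-ranker + pdf-renderer + notification-fanout at 3904 (54 GB) — short by 165.

4069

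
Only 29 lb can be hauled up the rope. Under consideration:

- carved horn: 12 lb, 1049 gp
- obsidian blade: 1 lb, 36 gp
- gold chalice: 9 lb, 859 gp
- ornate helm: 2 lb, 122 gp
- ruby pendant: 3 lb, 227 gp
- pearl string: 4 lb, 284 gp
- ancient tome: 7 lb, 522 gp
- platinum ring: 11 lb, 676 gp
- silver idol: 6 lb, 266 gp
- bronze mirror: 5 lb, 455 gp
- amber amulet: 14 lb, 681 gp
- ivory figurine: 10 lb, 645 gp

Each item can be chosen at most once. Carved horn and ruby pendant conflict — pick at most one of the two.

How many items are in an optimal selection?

5

Best achievable value is 2521.
For example carved horn + obsidian blade + gold chalice + ornate helm + bronze mirror achieves it, using 29 lb.
Every optimal selection uses 5 items.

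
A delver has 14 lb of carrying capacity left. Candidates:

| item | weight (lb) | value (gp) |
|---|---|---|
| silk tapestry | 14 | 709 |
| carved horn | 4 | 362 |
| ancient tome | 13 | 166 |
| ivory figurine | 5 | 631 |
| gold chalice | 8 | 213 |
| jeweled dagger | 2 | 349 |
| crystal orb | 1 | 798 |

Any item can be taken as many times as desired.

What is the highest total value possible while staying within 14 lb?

11172

Taking 14×crystal orb: 14 lb used, 11172 in value.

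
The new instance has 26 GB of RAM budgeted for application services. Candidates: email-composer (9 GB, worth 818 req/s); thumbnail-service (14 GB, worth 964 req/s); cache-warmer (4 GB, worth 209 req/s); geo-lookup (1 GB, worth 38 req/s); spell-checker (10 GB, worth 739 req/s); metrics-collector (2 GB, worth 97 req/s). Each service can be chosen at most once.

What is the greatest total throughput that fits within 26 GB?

A density-first pass picks email-composer + cache-warmer + geo-lookup + spell-checker + metrics-collector — 1901 at 26 GB.
The 14 GB tied up in cache-warmer and spell-checker is better spent on thumbnail-service — total rises to 1917 (26 GB).
The closest alternative, email-composer + cache-warmer + geo-lookup + spell-checker + metrics-collector, reaches only 1901.

1917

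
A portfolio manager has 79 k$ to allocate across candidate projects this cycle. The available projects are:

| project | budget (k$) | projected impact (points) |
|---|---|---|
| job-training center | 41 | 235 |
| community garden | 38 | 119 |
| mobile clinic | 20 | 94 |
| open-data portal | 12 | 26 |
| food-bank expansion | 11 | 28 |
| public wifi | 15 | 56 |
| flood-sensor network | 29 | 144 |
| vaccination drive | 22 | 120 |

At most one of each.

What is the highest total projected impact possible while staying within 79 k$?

Density check — job-training center 5.73, vaccination drive 5.45, flood-sensor network 4.97 are the best per k$.
The ratio ordering already packs tightly: job-training center + public wifi + vaccination drive, 78 k$, 411.
The closest alternative, job-training center + mobile clinic + public wifi, reaches only 385.

411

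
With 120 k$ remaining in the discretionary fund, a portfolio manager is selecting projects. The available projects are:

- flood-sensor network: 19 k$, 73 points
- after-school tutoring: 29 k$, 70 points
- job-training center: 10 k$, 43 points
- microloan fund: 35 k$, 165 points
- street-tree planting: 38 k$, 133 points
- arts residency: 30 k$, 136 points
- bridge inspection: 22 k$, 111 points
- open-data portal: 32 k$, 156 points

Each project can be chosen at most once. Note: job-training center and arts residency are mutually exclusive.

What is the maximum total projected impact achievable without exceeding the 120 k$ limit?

568

Density check — bridge inspection 5.05, open-data portal 4.88, microloan fund 4.71, arts residency 4.53 are the best per k$.
Microloan fund + arts residency + bridge inspection + open-data portal uses 119 of the 120 k$ and totals 568.
An exhaustive check of the 256 subsets confirms 568.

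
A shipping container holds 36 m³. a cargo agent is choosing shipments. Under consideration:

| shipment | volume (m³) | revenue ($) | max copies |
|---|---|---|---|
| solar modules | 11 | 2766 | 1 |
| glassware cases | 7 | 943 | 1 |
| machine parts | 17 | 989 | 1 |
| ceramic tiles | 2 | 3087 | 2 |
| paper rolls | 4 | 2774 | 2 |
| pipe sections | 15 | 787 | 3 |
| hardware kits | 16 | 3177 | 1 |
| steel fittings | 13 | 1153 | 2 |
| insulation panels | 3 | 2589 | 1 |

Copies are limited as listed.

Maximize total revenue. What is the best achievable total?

Ranking by ratio (revenue/m³): ceramic tiles 1543.50, insulation panels 863.00, paper rolls 693.50, solar modules 251.45.
Solar modules + glassware cases + 2×ceramic tiles + 2×paper rolls + insulation panels uses 33 of the 36 m³ and totals 18020.
Nothing else within 36 m³ beats 18020.

18020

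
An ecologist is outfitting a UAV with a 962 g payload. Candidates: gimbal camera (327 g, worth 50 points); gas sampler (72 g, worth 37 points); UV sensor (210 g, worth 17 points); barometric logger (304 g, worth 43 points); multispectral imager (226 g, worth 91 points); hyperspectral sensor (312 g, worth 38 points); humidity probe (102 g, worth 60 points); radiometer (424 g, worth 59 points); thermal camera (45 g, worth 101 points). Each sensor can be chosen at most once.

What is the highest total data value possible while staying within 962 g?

349

The ratio heuristic lands on gimbal camera + gas sampler + multispectral imager + humidity probe + thermal camera (339) but leaves 190 g idle.
Dropping gimbal camera frees 327 g; slotting in UV sensor + barometric logger (514 g) lifts the total to 349 at 959 g.
Runner-up gas sampler + multispectral imager + humidity probe + radiometer + thermal camera tops out at 348.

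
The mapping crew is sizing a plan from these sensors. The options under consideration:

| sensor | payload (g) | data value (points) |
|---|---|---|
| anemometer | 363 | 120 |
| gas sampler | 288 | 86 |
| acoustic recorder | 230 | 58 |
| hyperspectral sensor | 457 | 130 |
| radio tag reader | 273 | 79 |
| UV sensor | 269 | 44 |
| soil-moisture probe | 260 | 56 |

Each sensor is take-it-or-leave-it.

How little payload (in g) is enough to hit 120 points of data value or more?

Need the lightest bundle worth ≥ 120.
Taking anemometer gives 120 (≥ 120) for 363 g.
Below 363 g the best achievable stays under 120.

363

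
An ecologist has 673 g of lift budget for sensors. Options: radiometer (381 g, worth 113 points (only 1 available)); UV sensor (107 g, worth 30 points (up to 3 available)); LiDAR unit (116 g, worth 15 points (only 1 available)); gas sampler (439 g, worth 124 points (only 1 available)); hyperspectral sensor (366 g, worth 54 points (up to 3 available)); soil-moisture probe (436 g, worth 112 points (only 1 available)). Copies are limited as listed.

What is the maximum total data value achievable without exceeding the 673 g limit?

184

By data value per g: radiometer 0.30, gas sampler 0.28, UV sensor 0.28, soil-moisture probe 0.26 lead.
The ratio heuristic lands on radiometer + 2×UV sensor (173) but leaves 78 g idle.
The 381 g tied up in radiometer is better spent on gas sampler — total rises to 184 (653 g).
No other feasible combination exceeds 184.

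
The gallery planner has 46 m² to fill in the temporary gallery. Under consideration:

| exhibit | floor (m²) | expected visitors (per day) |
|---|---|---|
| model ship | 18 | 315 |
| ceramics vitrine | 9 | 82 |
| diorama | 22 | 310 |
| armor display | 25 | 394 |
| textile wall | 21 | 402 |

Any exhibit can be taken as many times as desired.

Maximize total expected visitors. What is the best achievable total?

804

Ranking by ratio (expected visitors/m²): textile wall 19.14, model ship 17.50, armor display 15.76, diorama 14.09.
Taking 2×textile wall: 42 m² used, 804 in expected visitors.
The spare 4 m² is too small for any remaining exhibit, and no exchange beats 804.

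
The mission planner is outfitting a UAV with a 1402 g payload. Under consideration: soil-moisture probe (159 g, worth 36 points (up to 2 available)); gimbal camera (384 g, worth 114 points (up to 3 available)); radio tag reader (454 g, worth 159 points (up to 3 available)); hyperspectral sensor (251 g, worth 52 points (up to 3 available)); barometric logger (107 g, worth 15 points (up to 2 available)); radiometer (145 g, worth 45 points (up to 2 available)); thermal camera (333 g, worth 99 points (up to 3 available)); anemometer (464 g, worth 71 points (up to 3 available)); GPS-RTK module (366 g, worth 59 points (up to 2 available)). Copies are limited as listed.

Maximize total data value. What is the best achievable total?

477

By data value per g: radio tag reader 0.35, radiometer 0.31, thermal camera 0.30, gimbal camera 0.30 lead.
3×radio tag reader uses 1362 of the 1402 g and totals 477.
The spare 40 g is too small for any remaining sensor, and no exchange beats 477.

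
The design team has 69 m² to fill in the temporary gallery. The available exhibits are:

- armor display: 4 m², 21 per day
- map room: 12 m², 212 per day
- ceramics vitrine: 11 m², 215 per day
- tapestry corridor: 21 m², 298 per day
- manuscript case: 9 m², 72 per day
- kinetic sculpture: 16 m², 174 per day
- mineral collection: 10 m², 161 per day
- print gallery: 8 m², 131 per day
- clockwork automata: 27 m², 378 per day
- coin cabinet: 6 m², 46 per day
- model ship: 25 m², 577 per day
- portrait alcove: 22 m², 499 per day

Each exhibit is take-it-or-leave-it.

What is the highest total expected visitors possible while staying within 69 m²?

Ranking by ratio (expected visitors/m²): model ship 23.08, portrait alcove 22.68, ceramics vitrine 19.55, map room 17.67.
A density-first pass picks ceramics vitrine + print gallery + model ship + portrait alcove — 1422 at 66 m².
Dropping print gallery frees 8 m²; slotting in mineral collection (10 m²) lifts the total to 1452 at 68 m².

1452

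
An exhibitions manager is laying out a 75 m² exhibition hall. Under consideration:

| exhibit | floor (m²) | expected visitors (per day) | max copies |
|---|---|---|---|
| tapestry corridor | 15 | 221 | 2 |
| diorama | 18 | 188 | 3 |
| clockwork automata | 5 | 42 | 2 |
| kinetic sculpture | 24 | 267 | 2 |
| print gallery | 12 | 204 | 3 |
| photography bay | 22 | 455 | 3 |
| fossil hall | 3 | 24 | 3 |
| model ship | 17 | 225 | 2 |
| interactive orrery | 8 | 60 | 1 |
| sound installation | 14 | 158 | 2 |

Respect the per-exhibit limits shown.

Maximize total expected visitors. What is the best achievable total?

Filling by ratio: clockwork automata + 3×photography bay + fossil hall for 1431, with 1 m² left unused.
Replace clockwork automata with 2×fossil hall: the trade gains 6 net, giving 1437 at 75 m².
Every other selection either busts 75 m² or exceeds an availability limit or fails to beat 1437.

1437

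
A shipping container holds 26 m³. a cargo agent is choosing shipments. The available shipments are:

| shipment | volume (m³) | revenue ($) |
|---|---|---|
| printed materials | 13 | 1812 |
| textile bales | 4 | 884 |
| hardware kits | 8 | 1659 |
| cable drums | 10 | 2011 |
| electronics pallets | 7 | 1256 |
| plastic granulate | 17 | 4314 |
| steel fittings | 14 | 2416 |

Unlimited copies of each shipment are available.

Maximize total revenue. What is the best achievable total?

6082

Taking 2×textile bales + plastic granulate: 25 m³ used, 6082 in revenue.
Every other selection either busts 26 m³ or fails to beat 6082.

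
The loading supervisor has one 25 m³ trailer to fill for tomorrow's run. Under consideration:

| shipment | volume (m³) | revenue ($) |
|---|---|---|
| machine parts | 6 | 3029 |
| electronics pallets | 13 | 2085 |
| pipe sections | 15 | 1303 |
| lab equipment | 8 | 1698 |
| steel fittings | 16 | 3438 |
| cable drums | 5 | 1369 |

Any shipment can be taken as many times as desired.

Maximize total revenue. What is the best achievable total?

4×machine parts uses 24 of the 25 m³ and totals 12116.

12116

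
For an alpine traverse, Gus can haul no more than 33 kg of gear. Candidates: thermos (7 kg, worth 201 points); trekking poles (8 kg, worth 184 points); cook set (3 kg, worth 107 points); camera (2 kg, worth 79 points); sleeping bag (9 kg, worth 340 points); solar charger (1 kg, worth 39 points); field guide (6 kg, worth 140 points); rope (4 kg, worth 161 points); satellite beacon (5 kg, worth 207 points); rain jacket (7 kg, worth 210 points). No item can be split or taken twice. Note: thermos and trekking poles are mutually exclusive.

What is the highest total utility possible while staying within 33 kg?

1158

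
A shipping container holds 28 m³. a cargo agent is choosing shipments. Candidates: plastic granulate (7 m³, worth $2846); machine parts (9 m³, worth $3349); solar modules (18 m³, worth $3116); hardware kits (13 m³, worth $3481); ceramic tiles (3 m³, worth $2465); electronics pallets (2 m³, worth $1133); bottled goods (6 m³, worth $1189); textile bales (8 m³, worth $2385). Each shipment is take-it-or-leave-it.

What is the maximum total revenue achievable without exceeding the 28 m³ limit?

11045

Ranking by ratio (revenue/m³): ceramic tiles 821.67, electronics pallets 566.50, plastic granulate 406.57, machine parts 372.11.
Greedy by ratio would take plastic granulate + machine parts + ceramic tiles + electronics pallets + bottled goods: 27 m³ used, total 10982.
Replace electronics pallets and bottled goods with textile bales: the trade gains 63 net, giving 11045 at 27 m³.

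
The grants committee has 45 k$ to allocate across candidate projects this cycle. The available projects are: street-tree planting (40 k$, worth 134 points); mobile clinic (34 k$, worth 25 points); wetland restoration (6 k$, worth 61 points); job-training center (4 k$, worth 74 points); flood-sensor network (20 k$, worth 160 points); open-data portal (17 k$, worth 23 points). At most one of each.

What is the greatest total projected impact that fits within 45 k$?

295

Density check — job-training center 18.50, wetland restoration 10.17, flood-sensor network 8.00 are the best per k$.
Best packing: wetland restoration + job-training center + flood-sensor network — 30 k$, 295 total.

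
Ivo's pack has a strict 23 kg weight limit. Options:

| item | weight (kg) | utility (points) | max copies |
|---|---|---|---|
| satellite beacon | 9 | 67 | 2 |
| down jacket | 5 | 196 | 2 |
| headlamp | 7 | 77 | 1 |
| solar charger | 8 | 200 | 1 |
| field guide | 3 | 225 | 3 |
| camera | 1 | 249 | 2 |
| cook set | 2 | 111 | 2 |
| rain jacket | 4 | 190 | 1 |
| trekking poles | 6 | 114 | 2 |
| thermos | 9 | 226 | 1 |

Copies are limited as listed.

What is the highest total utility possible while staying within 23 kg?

A density-first pass picks 3×field guide + 2×camera + 2×cook set + rain jacket — 1585 at 19 kg.
Dropping cook set and rain jacket frees 6 kg; slotting in 2×down jacket (10 kg) lifts the total to 1676 at 23 kg.
Every other selection either busts 23 kg or exceeds an availability limit or fails to beat 1676.

1676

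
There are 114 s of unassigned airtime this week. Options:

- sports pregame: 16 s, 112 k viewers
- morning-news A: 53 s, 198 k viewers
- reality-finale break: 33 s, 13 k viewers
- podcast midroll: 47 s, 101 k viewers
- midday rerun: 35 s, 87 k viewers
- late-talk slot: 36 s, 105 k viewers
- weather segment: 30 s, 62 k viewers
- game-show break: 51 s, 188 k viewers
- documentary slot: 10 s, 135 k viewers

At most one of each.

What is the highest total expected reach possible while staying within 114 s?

540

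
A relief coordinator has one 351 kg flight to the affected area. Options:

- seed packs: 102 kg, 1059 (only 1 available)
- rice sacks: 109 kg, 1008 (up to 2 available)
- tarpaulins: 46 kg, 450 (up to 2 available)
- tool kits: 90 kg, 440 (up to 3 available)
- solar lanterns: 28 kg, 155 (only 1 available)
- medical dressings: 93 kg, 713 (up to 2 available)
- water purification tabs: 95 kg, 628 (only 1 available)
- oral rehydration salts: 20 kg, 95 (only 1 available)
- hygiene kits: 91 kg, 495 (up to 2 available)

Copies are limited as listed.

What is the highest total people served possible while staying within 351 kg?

3230

By people served per kg: seed packs 10.38, tarpaulins 9.78, rice sacks 9.25 lead.
Taking the top-ratio supplies first gives seed packs + rice sacks + 2×tarpaulins + solar lanterns + oral rehydration salts for 3217 (351 kg).
Replace tarpaulins and solar lanterns and oral rehydration salts with medical dressings: the trade gains 13 net, giving 3230 at 350 kg.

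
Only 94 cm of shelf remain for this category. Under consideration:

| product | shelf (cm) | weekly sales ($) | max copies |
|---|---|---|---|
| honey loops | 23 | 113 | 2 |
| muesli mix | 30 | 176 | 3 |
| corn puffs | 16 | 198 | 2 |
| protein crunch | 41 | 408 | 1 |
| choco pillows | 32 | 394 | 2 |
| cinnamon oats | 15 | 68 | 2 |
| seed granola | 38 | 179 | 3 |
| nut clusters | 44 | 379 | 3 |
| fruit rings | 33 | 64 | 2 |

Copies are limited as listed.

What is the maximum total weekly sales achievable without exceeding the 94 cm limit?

1000

Taking the top-ratio products first gives muesli mix + 2×corn puffs + choco pillows for 966 (94 cm).
Replace muesli mix and corn puffs with protein crunch: the trade gains 34 net, giving 1000 at 89 cm.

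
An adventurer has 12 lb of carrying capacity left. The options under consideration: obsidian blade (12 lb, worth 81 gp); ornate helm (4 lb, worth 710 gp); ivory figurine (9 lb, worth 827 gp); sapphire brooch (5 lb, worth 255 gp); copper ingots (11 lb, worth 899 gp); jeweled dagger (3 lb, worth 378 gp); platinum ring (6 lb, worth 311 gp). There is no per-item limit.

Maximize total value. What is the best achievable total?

2130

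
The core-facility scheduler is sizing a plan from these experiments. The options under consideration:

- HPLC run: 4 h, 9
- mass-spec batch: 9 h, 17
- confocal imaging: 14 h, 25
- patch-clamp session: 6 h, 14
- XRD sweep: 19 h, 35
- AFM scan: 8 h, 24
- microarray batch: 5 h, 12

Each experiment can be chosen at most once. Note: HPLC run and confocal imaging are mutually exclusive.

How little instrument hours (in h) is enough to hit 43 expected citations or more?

17

Look for the lowest-instrument combination reaching 43.
Taking HPLC run + AFM scan + microarray batch gives 45 (≥ 43) for 17 h.
Any bundle with less than 17 h falls short of 43.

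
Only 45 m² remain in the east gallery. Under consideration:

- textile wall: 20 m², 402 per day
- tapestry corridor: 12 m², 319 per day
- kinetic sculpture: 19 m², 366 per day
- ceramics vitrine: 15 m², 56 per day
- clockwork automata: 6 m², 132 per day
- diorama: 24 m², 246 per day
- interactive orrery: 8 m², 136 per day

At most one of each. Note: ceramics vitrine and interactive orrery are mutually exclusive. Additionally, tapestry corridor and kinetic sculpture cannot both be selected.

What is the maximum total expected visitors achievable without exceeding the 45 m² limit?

Ranking by ratio (expected visitors/m²): tapestry corridor 26.58, clockwork automata 22.00, textile wall 20.10, kinetic sculpture 19.26.
The ratio heuristic lands on textile wall + tapestry corridor + clockwork automata (853) but leaves 7 m² idle.
Dropping tapestry corridor frees 12 m²; slotting in kinetic sculpture (19 m²) lifts the total to 900 at 45 m².
Every other selection either busts 45 m² or breaks a pairing rule or fails to beat 900.

900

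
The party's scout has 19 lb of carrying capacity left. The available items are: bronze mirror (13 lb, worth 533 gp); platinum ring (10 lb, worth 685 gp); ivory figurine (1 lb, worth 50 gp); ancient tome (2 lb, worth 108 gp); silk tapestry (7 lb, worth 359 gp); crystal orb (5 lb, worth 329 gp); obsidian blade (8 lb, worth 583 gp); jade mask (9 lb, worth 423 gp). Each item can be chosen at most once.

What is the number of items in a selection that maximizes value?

The maximum value within 19 lb is 1318.
For example platinum ring + ivory figurine + obsidian blade achieves it, using 19 lb.
Every optimal selection uses 3 items.

3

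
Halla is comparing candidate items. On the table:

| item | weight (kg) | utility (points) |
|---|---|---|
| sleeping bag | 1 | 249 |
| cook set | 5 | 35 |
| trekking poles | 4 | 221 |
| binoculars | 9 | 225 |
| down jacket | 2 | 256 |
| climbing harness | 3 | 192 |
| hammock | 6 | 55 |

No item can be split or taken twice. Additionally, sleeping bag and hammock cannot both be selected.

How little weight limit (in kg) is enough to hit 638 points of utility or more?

Minimise kg subject to total utility ≥ 638.
sleeping bag + down jacket + climbing harness reaches 697 using 6 kg.
No combination under 6 kg hits 638.

6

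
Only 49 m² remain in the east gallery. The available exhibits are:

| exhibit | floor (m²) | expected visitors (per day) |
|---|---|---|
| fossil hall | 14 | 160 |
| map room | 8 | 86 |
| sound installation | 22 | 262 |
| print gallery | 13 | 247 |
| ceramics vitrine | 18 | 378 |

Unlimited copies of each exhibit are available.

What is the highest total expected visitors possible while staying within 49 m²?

Ranking by ratio (expected visitors/m²): ceramics vitrine 21.00, print gallery 19.00, sound installation 11.91, fossil hall 11.43.
Best packing: print gallery + 2×ceramics vitrine — 49 m², 1003 total.
Nothing else within 49 m² beats 1003.

1003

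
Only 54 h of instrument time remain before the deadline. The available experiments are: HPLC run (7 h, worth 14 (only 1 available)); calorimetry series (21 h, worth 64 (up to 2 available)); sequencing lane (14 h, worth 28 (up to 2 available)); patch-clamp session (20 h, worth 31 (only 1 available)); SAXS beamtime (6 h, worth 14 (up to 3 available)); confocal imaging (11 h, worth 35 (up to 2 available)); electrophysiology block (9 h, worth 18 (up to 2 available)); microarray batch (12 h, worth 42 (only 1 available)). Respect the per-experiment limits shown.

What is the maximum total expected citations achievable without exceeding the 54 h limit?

Filling by ratio: 3×SAXS beamtime + 2×confocal imaging + microarray batch for 154, with 2 h left unused.
The 40 h tied up in 3×SAXS beamtime and 2×confocal imaging is better spent on 2×calorimetry series — total rises to 170 (54 h).
No other feasible combination exceeds 170.

170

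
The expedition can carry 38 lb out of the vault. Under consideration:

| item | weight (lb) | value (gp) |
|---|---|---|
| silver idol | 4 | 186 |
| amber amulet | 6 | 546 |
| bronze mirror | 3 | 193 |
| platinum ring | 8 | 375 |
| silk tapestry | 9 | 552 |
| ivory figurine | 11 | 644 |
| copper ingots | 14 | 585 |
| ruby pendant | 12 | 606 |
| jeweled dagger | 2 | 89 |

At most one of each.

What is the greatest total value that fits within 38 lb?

2348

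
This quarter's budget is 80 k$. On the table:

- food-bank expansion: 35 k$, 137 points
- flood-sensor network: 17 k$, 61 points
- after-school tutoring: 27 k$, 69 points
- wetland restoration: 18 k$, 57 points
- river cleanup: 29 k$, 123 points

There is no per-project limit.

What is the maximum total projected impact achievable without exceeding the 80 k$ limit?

307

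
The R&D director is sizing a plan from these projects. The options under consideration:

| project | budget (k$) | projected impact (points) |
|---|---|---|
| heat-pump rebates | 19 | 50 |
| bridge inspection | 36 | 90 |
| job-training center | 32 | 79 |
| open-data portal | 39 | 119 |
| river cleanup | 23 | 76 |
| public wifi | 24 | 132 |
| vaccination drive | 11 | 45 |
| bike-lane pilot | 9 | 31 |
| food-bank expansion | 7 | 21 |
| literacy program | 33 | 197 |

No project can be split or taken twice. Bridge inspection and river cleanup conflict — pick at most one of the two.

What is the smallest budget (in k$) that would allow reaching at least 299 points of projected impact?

57

Minimise k$ subject to total projected impact ≥ 299.
Taking public wifi + literacy program gives 329 (≥ 299) for 57 k$.
Any bundle with less than 57 k$ falls short of 299.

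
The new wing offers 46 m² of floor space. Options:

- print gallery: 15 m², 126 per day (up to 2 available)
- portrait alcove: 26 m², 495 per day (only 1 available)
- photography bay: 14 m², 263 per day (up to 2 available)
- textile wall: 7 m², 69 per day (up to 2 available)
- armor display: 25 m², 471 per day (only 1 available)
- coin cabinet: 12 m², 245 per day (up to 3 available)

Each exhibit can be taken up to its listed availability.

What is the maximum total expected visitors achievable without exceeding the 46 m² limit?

Density check — coin cabinet 20.42, portrait alcove 19.04, armor display 18.84, photography bay 18.79 are the best per m².
Filling by ratio: textile wall + 3×coin cabinet for 804, with 3 m² left unused.
Dropping coin cabinet frees 12 m²; slotting in photography bay (14 m²) lifts the total to 822 at 45 m².
The spare 1 m² is too small for any remaining exhibit, and no exchange beats 822.

822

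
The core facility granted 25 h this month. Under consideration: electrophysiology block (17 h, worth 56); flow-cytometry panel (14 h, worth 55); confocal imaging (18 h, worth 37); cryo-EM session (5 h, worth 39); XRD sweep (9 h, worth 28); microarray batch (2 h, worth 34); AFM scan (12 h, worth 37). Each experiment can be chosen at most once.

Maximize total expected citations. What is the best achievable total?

129

Taking the top-ratio experiments first gives flow-cytometry panel + cryo-EM session + microarray batch for 128 (21 h).
Dropping flow-cytometry panel frees 14 h; slotting in electrophysiology block (17 h) lifts the total to 129 at 24 h.
Next best is flow-cytometry panel + cryo-EM session + microarray batch at 128 (21 h) — short by 1.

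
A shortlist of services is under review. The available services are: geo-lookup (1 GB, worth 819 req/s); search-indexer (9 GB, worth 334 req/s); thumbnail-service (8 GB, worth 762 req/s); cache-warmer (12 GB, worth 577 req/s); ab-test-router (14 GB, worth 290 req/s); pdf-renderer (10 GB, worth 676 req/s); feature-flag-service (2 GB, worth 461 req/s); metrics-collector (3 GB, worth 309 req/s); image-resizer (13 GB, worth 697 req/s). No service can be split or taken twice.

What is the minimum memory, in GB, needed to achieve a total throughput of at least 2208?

Need the lightest bundle worth ≥ 2208.
geo-lookup + thumbnail-service + feature-flag-service + metrics-collector: 2351 throughput at 14 GB.
Below 14 GB the best achievable stays under 2208.

14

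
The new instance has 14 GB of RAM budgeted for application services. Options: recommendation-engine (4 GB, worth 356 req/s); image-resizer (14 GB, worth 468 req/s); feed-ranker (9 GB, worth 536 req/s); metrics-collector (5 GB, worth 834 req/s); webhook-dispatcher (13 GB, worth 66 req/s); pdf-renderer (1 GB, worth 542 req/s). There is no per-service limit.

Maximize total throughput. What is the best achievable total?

The ratio ordering already packs tightly: 14×pdf-renderer, 14 GB, 7588.
That's the maximum — no swap from here does better than 7588.

7588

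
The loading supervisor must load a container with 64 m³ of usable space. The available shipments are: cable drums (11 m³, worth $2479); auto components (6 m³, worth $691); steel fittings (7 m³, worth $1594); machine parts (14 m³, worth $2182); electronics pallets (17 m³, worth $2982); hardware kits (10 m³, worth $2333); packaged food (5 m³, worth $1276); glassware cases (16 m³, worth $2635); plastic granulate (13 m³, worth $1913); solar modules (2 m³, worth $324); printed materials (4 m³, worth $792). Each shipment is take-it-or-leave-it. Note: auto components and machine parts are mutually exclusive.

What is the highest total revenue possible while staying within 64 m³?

By revenue per m³: packaged food 255.20, hardware kits 233.30, steel fittings 227.71, cable drums 225.36 lead.
Greedy by ratio would take cable drums + auto components + steel fittings + electronics pallets + hardware kits + packaged food + solar modules + printed materials: 62 m³ used, total 12471.
Dropping auto components and solar modules and printed materials frees 12 m³; slotting in machine parts (14 m³) lifts the total to 12846 at 64 m³.
That's the maximum — no feasible swap from here does better than 12846.

12846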